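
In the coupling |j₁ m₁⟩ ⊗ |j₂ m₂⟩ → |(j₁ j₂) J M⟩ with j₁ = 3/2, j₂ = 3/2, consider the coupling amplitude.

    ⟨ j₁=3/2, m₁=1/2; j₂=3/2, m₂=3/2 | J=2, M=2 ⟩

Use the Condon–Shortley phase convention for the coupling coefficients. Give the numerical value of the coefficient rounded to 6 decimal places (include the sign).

√[5·1!2!2!/6! · 2!1!3!0!4!0!] = √(8)
  +(−1)^1/∏(1,0,0,2,2,0)! = -1/4  (running -1/4)
⟨..|..⟩ = √(8)·(-1/4) = -0.707107

−√(1/2) ≈ -0.707107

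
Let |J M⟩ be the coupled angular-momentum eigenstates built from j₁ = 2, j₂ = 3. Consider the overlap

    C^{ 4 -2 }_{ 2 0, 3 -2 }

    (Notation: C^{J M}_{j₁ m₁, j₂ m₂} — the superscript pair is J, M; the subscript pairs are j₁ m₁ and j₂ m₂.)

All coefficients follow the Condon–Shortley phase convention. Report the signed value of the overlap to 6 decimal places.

+√(12/35) = +0.585540

triangle: 1!*3!*5!/10! = 720/3628800
(j±m)!: 2!*2!*1!*5!*2!*6! = 691200
prefactor² = (2J+1)*Δ*N² = 8640/7
  k=0: +1/(0!*1!*2!*1!*1!*4!) = 1/48
  k=1: −1/(1!*0!*1!*0!*2!*5!) = -1/240
Σ = 1/60  ⇒  CG² = 8640/7*(1/60)² = 12/35
CG = +√(12/35) = +0.585540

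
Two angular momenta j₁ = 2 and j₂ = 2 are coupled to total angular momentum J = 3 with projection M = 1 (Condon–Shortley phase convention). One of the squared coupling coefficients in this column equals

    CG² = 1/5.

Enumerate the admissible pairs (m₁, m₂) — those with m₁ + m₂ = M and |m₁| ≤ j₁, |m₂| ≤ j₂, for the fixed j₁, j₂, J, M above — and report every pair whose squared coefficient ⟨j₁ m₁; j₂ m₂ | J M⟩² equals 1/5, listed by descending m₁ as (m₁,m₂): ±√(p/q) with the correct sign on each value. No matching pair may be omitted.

(1,0): +√(1/5); (0,1): −√(1/5)

Admissible pairs with m₁+m₂ = M = 1: (-1,2), (0,1), (1,0), (2,-1)
  (m₁,m₂)=(2,-1): CG² = 3/10, CG = +√(3/10)
  (m₁,m₂)=(1,0): CG² = 1/5, CG = +√(1/5)   ← matches the target
  (m₁,m₂)=(0,1): CG² = 1/5, CG = −√(1/5)   ← matches the target
  (m₁,m₂)=(-1,2): CG² = 3/10, CG = −√(3/10)
Pairs with CG² = 1/5: (1,0): +√(1/5); (0,1): −√(1/5)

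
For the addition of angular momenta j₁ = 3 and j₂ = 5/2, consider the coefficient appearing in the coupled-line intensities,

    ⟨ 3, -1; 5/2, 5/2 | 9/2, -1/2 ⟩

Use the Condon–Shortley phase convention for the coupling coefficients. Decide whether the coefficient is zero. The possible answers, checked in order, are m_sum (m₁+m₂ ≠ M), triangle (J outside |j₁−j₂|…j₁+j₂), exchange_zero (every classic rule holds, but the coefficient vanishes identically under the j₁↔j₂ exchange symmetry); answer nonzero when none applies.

m-sum: m₁+m₂ = -1+5/2 = 3/2, M = -1/2  ✗ ⇒ coefficient is 0

m_sum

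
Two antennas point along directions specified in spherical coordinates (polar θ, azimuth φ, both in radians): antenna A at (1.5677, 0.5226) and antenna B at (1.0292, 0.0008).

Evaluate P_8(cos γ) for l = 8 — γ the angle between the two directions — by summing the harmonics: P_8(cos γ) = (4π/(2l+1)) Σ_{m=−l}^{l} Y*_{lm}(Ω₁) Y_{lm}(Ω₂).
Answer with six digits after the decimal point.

0.215443

Summing Y*_{l m}(θ₁,φ₁)·Y_{l m}(θ₂,φ₂) over m ∈ [−8, 8]; prefactor 4π/(2·8+1) = 0.739198:
  m=-8: Y*=(-0.261263, -0.444284)  Y=(0.149812, -0.000959)  product (-0.039566, -0.066309)
  m=-7: Y*=(-0.005550, -0.003153)  Y=(0.360511, -0.002019)  product (-0.002007, -0.001125)
  m=-6: Y*=(0.376344, -0.002255)  Y=(0.444958, -0.002136)  product (0.167453, -0.001807)
  m=-5: Y*=(0.006522, -0.003809)  Y=(0.190973, -0.000764)  product (0.001243, -0.000732)
  m=-4: Y*=(-0.167929, 0.293564)  Y=(-0.240570, 0.000770)  product (0.040173, -0.070752)
  m=-3: Y*=(0.000024, 0.008113)  Y=(-0.327261, 0.000785)  product (-0.000014, -0.002655)
  m=-2: Y*=(-0.161779, -0.278921)  Y=(0.083969, -0.000134)  product (-0.013622, -0.023399)
  m=-1: Y*=(-0.007240, -0.004170)  Y=(0.341926, -0.000274)  product (-0.002477, -0.001424)
  m=+0: Y*=(0.317927, -0.000000)  Y=(-0.034310, 0.000000)  product (-0.010908, 0.000000)
  m=+1: Y*=(0.007240, -0.004170)  Y=(-0.341926, -0.000274)  product (-0.002477, 0.001424)
  m=+2: Y*=(-0.161779, 0.278921)  Y=(0.083969, 0.000134)  product (-0.013622, 0.023399)
  m=+3: Y*=(-0.000024, 0.008113)  Y=(0.327261, 0.000785)  product (-0.000014, 0.002655)
  m=+4: Y*=(-0.167929, -0.293564)  Y=(-0.240570, -0.000770)  product (0.040173, 0.070752)
  m=+5: Y*=(-0.006522, -0.003809)  Y=(-0.190973, -0.000764)  product (0.001243, 0.000732)
  m=+6: Y*=(0.376344, 0.002255)  Y=(0.444958, 0.002136)  product (0.167453, 0.001807)
  m=+7: Y*=(0.005550, -0.003153)  Y=(-0.360511, -0.002019)  product (-0.002007, 0.001125)
  m=+8: Y*=(-0.261263, 0.444284)  Y=(0.149812, 0.000959)  product (-0.039566, 0.066309)
Accumulated sum (0.291455, 0.000000); after 4π/(2l+1) scaling, (0.215443, 0.000000) ⇒ P_8 = 0.215443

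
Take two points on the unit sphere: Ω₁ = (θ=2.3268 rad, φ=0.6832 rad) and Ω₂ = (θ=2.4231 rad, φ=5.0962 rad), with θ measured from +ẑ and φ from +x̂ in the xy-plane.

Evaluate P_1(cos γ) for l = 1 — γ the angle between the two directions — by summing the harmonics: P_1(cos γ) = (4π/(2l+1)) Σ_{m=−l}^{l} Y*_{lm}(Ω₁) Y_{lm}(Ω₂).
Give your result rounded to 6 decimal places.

Summing Y*_{l m}(θ₁,φ₁)·Y_{l m}(θ₂,φ₂) over m ∈ [−1, 1]; prefactor 4π/(2·1+1) = 4.188790:
  m=-1: Y*=+0.194956+0.158688i  Y=+0.085160+0.210876i  product -0.016861+0.054625i
  m=+0: Y*=-0.335191-0.000000i  Y=-0.367819+0.000000i  product +0.123290+0.000000i
  m=+1: Y*=-0.194956+0.158688i  Y=-0.085160+0.210876i  product -0.016861-0.054625i
Total Σ_m = +0.089568+0.000000i. Multiply by 4.188790: +0.375180+0.000000i. P_1(cos γ) = 0.375180

0.375180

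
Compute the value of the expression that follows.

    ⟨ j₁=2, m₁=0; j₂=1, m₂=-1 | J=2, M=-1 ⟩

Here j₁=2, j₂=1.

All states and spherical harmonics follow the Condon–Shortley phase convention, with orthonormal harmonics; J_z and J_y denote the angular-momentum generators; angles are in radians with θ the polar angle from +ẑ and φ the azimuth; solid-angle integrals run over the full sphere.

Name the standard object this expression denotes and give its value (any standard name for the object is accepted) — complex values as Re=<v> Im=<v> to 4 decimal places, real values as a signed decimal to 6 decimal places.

Clebsch–Gordan coefficient, +√(1/2) ≈ +0.707107

This is a Clebsch–Gordan (vector-coupling) coefficient.
√[5·1!3!1!/6! · 2!2!0!2!1!3!] = √(2)
  +(−1)^0/∏(0,1,2,0,1,1)! = 1/2  (running 1/2)
⟨..|..⟩ = √(2)·(1/2) = +0.707107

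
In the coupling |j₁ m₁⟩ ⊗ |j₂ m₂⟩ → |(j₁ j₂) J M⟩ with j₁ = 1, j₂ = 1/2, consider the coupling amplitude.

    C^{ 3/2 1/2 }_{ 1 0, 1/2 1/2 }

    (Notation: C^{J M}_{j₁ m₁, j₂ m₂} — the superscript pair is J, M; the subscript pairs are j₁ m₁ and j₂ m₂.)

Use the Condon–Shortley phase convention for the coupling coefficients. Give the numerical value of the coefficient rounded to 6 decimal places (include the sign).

j₁+j₂−J=0  J+j₁−j₂=2  J−j₁+j₂=1  j₁+j₂+J+1=4
(j₁±m₁, j₂±m₂, J±M) = (1,1,1,0,2,1)
P² = 2/3
sum k=0..0:
  [0] +1/1 = 1
S = 1
C² = P²·S² = 2/3 ; C = +0.816497

+0.816497  (= +√(2/3))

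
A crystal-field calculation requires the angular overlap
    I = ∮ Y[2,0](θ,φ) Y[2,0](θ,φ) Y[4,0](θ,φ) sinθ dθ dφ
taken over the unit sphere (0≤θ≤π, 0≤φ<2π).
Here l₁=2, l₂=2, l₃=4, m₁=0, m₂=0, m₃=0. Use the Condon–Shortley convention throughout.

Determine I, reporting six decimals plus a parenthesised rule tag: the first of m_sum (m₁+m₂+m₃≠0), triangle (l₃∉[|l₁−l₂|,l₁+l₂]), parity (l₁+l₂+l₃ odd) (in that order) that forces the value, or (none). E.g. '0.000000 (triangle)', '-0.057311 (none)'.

m-sum 0 ✓  L=8 even ✓  0≤4≤4 ✓
Π(2lᵢ+1) = 5×5×9 = 225
triangle coeff Δ(2,2,4) = 1/630
Σ_t [0,0]: t=0:+1/16 = 1/16
(3j)²=2/35 [(2 2 4; 0 0 0)], sign=+1
(m-triple is (0,0,0) — same symbol as above.)
⇒ 4πI² = 36/49
I = (+1)√(36/49/(4π)) = 0.24179554
No selection rule forces the value: the integral is nonzero (none).

0.241796 (none)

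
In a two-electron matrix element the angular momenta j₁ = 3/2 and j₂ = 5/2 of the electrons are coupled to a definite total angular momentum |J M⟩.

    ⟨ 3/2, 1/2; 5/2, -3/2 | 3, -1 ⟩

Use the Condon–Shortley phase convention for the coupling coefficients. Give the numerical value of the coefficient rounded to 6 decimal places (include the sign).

+√(49/120) ≈ +0.639010

j₁+j₂−J=1  J+j₁−j₂=2  J−j₁+j₂=4  j₁+j₂+J+1=8
(j₁±m₁, j₂±m₂, J±M) = (2,1,1,4,2,4)
P² = 96/5
sum k=0..1:
  [0] +1/6 = 1/6
  [1] −1/48 = -1/48
S = 7/48
C² = P²·S² = 49/120 ; C = +0.639010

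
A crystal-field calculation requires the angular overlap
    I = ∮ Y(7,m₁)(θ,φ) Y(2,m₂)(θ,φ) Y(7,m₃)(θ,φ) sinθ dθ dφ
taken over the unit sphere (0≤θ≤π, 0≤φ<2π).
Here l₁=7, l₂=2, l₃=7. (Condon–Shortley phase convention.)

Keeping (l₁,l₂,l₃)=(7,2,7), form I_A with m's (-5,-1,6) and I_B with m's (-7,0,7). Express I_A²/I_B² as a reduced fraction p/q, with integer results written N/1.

l's match ⇒ only the (l;m) 3-j factors differ between A and B.
A: triangle coeff Δ(7,2,7) = 1/185640; Σ_t [0,1]: t=0:+1/958003200 t=1:−1/79833600 = -1/87091200; (3j)²=121/4760 [(7 2 7; -5 -1 6)], sign=+1
B: triangle coeff Δ(7,2,7) = 1/185640; Σ_t [2,2]: t=2:+1/1916006400 = 1/1916006400; (3j)²=91/2040 [(7 2 7; -7 0 7)], sign=+1
I_A²/I_B² = (121/4760)/(91/2040) = 363/637

363/637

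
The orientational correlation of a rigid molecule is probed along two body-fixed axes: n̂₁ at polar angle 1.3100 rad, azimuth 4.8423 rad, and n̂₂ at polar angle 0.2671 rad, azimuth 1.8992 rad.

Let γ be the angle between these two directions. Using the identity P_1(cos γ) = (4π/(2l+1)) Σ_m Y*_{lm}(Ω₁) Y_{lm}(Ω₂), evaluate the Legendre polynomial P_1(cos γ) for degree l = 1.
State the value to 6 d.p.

-0.001296

Summing Y*_{l m}(θ₁,φ₁)·Y_{l m}(θ₂,φ₂) over m ∈ [−1, 1]; prefactor 4π/(2·1+1) = 4.188790:
  term(m=-1) = (-0.029842, 0.006002)   from Y*(Ω₁)=(0.043244, -0.330998), Y(Ω₂)=(-0.029411, -0.086315)
  term(m=+0) = (0.059374, 0.000000)   from Y*(Ω₁)=(0.125986, -0.000000), Y(Ω₂)=(0.471277, 0.000000)
  term(m=+1) = (-0.029842, -0.006002)   from Y*(Ω₁)=(-0.043244, -0.330998), Y(Ω₂)=(0.029411, -0.086315)
Σ over m = (-0.000310, 0.000000); ×(4π/3) → (-0.001296, 0.000000). Real part: -0.001296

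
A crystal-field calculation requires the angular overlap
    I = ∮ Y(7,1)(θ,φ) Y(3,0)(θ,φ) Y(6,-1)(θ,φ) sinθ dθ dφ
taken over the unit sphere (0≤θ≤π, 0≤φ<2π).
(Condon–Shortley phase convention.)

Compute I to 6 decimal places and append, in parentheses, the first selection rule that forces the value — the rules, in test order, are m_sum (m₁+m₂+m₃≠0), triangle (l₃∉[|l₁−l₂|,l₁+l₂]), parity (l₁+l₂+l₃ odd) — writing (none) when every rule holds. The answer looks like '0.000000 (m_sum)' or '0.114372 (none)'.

m-sum 0 ✓  L=16 even ✓  4≤6≤10 ✓
Π(2lᵢ+1) = 15×7×13 = 1365
triangle coeff Δ(7,3,6) = 1/2042040
Σ_t [1,3]: t=1:−1/207360 t=2:+1/57600 t=3:−1/207360 = 1/129600
(3j)²=168/12155 [(7 3 6; 0 0 0)], sign=+1
Σ_t [1,3]: t=1:−1/172800 t=2:+1/69120 t=3:−1/362880 = 43/7257600
(3j)²=1849/170170 [(7 3 6; 1 0 -1)], sign=-1
⇒ 4πI² = 465948/2272985
I = (-1)√(465948/2272985/(4π)) = -0.12772194
No selection rule forces the value: the integral is nonzero (none).

-0.127722 (none)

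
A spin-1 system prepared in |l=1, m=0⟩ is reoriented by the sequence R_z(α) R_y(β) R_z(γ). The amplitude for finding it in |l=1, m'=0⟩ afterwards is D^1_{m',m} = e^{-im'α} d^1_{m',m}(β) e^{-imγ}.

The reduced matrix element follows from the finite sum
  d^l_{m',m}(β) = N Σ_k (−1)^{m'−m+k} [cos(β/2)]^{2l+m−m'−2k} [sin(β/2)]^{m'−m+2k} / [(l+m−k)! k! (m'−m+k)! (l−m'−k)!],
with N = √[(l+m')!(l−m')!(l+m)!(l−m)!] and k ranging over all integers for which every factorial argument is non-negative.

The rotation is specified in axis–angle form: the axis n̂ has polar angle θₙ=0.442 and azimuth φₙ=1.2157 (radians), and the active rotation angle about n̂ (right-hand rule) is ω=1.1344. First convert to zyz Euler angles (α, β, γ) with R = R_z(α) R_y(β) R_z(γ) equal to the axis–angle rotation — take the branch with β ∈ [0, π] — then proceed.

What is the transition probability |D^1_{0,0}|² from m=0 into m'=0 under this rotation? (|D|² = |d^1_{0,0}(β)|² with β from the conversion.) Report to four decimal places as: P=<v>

Axis–angle → zyz. n̂ = (sinθₙcosφₙ, sinθₙsinφₙ, cosθₙ) = (+0.148720, +0.401062, +0.903898), ω = 1.1344.
R = I cosω + sinω [n̂]ₓ + (1−cosω) n̂n̂ᵀ gives
  R = [+0.435445, -0.784750, +0.441083; +0.853620, +0.515539, +0.074509; -0.285867, +0.344073, +0.894368]
β = atan2(√(R₁₃²+R₂₃²), R₃₃) = 0.463780; α = atan2(R₂₃, R₁₃) mod 2π = 0.167343; γ = atan2(R₃₂, −R₃₁) mod 2π = 0.877536
D^1_{0,0}(0.1673,0.4638,0.8775) = e^{-i·0·0.1673}·d^1_{0,0}(0.4638)·e^{-i·0·0.8775}. Compute d first:
With c≡cos(β/2)=0.973234 and s≡sin(β/2)=0.229817, N=[1·1·1·1]^{1/2}=1.000000
The bounds max(0,m−m')=0 and min(l+m,l−m')=1 give 2 terms
  k=0: (−1)^0·1.0000/(1)·0.9732^2·0.2298^0 = +0.947184
  k=1: (−1)^1·1.0000/(1)·0.9732^0·0.2298^2 = -0.052816
d^1_{0,0}(0.4638) = +0.947184 -0.052816 = +0.894368
|D^1_{0,0}|² = |d^1_{0,0}(β)|² = (+0.894368)² = 0.799894 (the z-rotation phases have unit modulus)

P=0.7999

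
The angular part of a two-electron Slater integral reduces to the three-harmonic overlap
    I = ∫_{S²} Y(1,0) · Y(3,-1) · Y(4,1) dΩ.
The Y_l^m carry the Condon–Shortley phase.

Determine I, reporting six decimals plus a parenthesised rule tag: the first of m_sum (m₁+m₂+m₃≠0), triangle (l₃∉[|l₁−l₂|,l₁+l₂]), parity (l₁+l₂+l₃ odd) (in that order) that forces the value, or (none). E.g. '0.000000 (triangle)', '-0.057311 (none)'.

Checks pass: Σm=0; 8 even; l₃=4∈[2,4].
(2·1+1)(2·3+1)(2·4+1) = 189
Δ: 0! 2! 6! / 9! → 1/252
sum: t=0:+1/36 = 1/36
3j²(1 3 4; 0 0 0) = Δ·Π!·Σ² = 4/63  (sign +1)
sum: t=0:+1/48 = 1/48
3j²(1 3 4; 0 -1 1) = Δ·Π!·Σ² = 5/84  (sign -1)
combine: 4πI² = 189·4/63·5/84 = 5/7
take √, sign -1: I = -0.23841361
No selection rule forces the value: the integral is nonzero (none).

-0.238414 (none)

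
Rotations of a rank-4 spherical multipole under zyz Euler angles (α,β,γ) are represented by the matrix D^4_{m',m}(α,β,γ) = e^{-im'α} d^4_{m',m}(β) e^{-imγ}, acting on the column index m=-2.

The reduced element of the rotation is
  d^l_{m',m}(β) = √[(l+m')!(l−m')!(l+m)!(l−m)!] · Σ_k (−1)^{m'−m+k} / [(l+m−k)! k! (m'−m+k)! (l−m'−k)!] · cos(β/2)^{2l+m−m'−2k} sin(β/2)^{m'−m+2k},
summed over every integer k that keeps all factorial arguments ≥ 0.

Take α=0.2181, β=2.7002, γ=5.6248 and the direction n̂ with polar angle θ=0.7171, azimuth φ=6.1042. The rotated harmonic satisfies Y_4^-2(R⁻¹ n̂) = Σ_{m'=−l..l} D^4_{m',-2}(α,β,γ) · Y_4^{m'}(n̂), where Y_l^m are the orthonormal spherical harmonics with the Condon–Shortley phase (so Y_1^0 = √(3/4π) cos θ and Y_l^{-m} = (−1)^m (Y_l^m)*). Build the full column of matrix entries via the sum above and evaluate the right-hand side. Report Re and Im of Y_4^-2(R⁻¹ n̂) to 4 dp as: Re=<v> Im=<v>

Need the full column D^4_{m',-2} for m'=−4..4 at α=0.2181, β=2.7002, γ=5.6248.
cos(β/2)=0.218909, sin(β/2)=0.975745
d^4_{-4,-2}: single k=2 term ⇒ +0.000554;  D = +0.000501-0.000238i
d^4_{-3,-2}: k∈[1..2] ⇒ +0.000088 -0.005242 = -0.005154;  D = -0.004064+0.003170i
d^4_{-2,-2}: k∈[0..2] ⇒ +0.000005 -0.001257 +0.031224 = +0.029972;  D = +0.019084-0.023112i
d^4_{-1,-2}: k∈[0..2] ⇒ -0.000100 +0.009907 -0.131217 = -0.121409;  D = -0.055215+0.108128i
d^4_{0,-2}: k∈[0..2] ⇒ +0.000994 -0.052661 +0.392345 = +0.340677;  D = +0.085613-0.329744i
d^4_{1,-2}: k∈[0..2] ⇒ -0.006605 +0.196825 -0.782087 = -0.591867;  D = -0.021259+0.591485i
d^4_{2,-2}: k∈[0..2] ⇒ +0.031224 -0.496281 +0.821659 = +0.356602;  D = -0.064605-0.350701i
d^4_{3,-2}: k∈[0..1] ⇒ -0.104150 +0.689736 = +0.585586;  D = -0.228186-0.539298i
d^4_{4,-2}: single k=0 term ⇒ +0.218839;  D = -0.126864-0.178315i
Y_4^{m'}(θ=0.7171,φ=6.1042) and Σ D·Y over m':
  (+0.0005-0.0002i)·(+0.0623+0.0542i)  (-0.0041+0.0032i)·(+0.2301+0.1370i)  (+0.0191-0.0231i)·(+0.4028+0.1507i)  (-0.0552+0.1081i)·(+0.2252+0.0407i)  (+0.0856-0.3297i)·(-0.2906+0.0000i)  (-0.0213+0.5915i)·(-0.2252+0.0407i)  (-0.0646-0.3507i)·(+0.4028-0.1507i)  (-0.2282-0.5393i)·(-0.2301+0.1370i)  (-0.1269-0.1783i)·(+0.0623-0.0542i)
Y_4^-2(R⁻¹ n̂) = -0.021242-0.065312i

Re=-0.0212 Im=-0.0653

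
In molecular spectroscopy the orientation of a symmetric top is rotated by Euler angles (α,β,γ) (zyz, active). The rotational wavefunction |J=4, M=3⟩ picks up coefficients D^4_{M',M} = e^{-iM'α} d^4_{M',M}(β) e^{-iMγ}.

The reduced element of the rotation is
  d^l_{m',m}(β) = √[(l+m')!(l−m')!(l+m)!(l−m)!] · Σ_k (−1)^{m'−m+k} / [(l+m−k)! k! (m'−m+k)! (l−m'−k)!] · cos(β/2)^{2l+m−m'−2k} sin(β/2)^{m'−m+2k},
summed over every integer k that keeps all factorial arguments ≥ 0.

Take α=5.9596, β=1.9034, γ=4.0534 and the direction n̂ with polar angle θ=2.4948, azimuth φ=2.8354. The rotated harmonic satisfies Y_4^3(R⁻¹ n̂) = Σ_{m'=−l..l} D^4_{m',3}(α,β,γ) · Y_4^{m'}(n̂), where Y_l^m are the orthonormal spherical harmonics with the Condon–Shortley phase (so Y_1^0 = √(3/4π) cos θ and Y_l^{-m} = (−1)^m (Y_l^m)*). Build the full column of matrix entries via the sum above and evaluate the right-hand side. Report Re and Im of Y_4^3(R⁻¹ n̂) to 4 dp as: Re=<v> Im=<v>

Need the full column D^4_{m',3} for m'=−4..4 at α=5.9596, β=1.9034, γ=4.0534.
cos(β/2)=0.580299, sin(β/2)=0.814403
d^4_{-4,3}: single k=7 term ⇒ +0.390008;  D = +0.246030-0.302615i
d^4_{-3,3}: k∈[6..7] ⇒ +0.687764 -0.193515 = +0.494248;  D = +0.417546-0.264455i
d^4_{-2,3}: k∈[5..6] ⇒ +0.785849 -0.515932 = +0.269917;  D = +0.262116-0.064422i
d^4_{-1,3}: k∈[4..5] ⇒ +0.659911 -0.779851 = -0.119939;  D = -0.119531-0.009894i
d^4_{0,3}: k∈[3..4] ⇒ +0.420575 -0.828358 = -0.407783;  D = -0.374606-0.161113i
d^4_{1,3}: k∈[2..3] ⇒ +0.201031 -0.659911 = -0.458881;  D = -0.342021-0.305930i
d^4_{2,3}: k∈[1..2] ⇒ +0.067526 -0.398992 = -0.331467;  D = -0.163967-0.288071i
d^4_{3,3}: k∈[0..1] ⇒ +0.012859 -0.177292 = -0.164433;  D = -0.031679-0.161353i
d^4_{4,3}: single k=0 term ⇒ -0.051045;  D = +0.006603-0.050616i
Y_4^{m'}(θ=2.4948,φ=2.8354) and Σ D·Y over m':
  (+0.2460-0.3026i)·(+0.0198+0.0549i)  (+0.4175-0.2645i)·(+0.1327+0.1737i)  (+0.2621-0.0644i)·(+0.3437+0.2415i)  (-0.1195-0.0099i)·(+0.3163+0.1000i)  (-0.3746-0.1611i)·(-0.2021+0.0000i)  (-0.3420-0.3059i)·(-0.3163+0.1000i)  (-0.1640-0.2881i)·(+0.3437-0.2415i)  (-0.0317-0.1614i)·(-0.1327+0.1737i)  (+0.0066-0.0506i)·(+0.0198-0.0549i)
Y_4^3(R⁻¹ n̂) = +0.309798+0.121269i

Re=0.3098 Im=0.1213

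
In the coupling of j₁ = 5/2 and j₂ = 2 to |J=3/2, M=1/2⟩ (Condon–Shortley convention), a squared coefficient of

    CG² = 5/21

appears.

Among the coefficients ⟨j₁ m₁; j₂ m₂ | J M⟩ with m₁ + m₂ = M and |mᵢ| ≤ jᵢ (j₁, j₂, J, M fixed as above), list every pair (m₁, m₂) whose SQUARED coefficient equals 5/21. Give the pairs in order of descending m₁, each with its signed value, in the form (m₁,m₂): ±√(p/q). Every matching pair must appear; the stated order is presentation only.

(-1/2,1): +√(5/21)

Admissible pairs with m₁+m₂ = M = 1/2: (-3/2,2), (-1/2,1), (1/2,0), (3/2,-1), (5/2,-2)
  (m₁,m₂)=(5/2,-2): CG² = 8/21, CG = +√(8/21)
  (m₁,m₂)=(3/2,-1): CG² = 2/105, CG = −√(2/105)
  (m₁,m₂)=(1/2,0): CG² = 2/35, CG = −√(2/35)
  (m₁,m₂)=(-1/2,1): CG² = 5/21, CG = +√(5/21)   ← matches the target
  (m₁,m₂)=(-3/2,2): CG² = 32/105, CG = −√(32/105)
Pairs with CG² = 5/21: (-1/2,1): +√(5/21)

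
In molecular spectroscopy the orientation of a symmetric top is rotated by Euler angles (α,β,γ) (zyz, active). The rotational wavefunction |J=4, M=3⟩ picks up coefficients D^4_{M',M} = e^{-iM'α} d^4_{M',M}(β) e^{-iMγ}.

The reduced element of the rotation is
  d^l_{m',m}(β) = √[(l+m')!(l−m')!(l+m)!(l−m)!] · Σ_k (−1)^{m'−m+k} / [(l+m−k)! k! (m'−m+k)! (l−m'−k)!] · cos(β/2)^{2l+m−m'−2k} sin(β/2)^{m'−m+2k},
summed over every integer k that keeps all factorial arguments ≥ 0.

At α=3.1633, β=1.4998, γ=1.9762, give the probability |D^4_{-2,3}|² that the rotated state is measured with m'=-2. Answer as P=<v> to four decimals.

D^4_{-2,3}(3.1633,1.4998,1.9762) = e^{-i·-2·3.1633}·d^4_{-2,3}(1.4998)·e^{-i·3·1.9762}. Compute d first:
Half-angle: c=0.731757, s=0.681566. N=√(2·720·5040·1)=2693.993318
The bounds max(0,m−m')=5 and min(l+m,l−m')=6 give 2 terms
  k=5: (−1)^0·2693.9933/(240)·0.7318^3·0.6816^5 = +0.646881
  k=6: (−1)^1·2693.9933/(720)·0.7318^1·0.6816^7 = -0.187062
d^4_{-2,3}(1.4998) = +0.646881 -0.187062 = +0.459819
|D^4_{-2,3}|² = |d^4_{-2,3}(β)|² = (+0.459819)² = 0.211434 (the z-rotation phases have unit modulus)

P=0.2114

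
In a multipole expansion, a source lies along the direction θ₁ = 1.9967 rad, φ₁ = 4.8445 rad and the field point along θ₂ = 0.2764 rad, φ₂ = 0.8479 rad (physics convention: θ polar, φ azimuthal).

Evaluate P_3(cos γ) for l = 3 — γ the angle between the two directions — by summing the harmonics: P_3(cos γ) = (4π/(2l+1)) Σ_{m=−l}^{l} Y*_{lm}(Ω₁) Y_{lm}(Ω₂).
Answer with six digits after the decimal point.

Addition theorem: P_3(cos γ) = (4π/7) Σ_m Y*_{lm}(Ω₁) Y_{lm}(Ω₂), m = −3…3:
  term(m=-3) = +0.002240-0.001457i   from Y*(Ω₁)=-0.121640+0.290673i, Y(Ω₂)=-0.007008-0.004773i
  term(m=-2) = +0.003558-0.025390i   from Y*(Ω₁)=+0.338006+0.091447i, Y(Ω₂)=-0.009129-0.072648i
  term(m=-1) = +0.009056+0.010413i   from Y*(Ω₁)=-0.005682+0.042758i, Y(Ω₂)=+0.211657-0.239918i
  term(m=+0) = +0.193387+0.000000i   from Y*(Ω₁)=+0.330947-0.000000i, Y(Ω₂)=+0.584344+0.000000i
  term(m=+1) = +0.009056-0.010413i   from Y*(Ω₁)=+0.005682+0.042758i, Y(Ω₂)=-0.211657-0.239918i
  term(m=+2) = +0.003558+0.025390i   from Y*(Ω₁)=+0.338006-0.091447i, Y(Ω₂)=-0.009129+0.072648i
  term(m=+3) = +0.002240+0.001457i   from Y*(Ω₁)=+0.121640+0.290673i, Y(Ω₂)=+0.007008-0.004773i
Accumulated sum +0.223094+0.000000i; after 4π/(2l+1) scaling, +0.400497+0.000000i ⇒ P_3 = 0.400497

0.400497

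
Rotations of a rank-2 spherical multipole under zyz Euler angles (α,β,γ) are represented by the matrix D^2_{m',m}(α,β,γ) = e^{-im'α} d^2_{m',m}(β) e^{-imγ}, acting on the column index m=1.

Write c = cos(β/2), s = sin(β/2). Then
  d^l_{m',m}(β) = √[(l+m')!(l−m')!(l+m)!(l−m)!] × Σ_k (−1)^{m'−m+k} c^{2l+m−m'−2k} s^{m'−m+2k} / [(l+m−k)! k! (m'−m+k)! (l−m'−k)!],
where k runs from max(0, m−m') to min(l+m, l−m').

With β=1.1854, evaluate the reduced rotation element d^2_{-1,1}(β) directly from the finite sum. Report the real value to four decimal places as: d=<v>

d^2_{-1,1}(β=1.1854) via the finite sum:
With c≡cos(β/2)=0.829435 and s≡sin(β/2)=0.558603, N=[1·6·6·1]^{1/2}=6.000000
k: max(0,(1)−(-1))=2 … min(2+(1),2−(-1))=3
  k=2: (−1)^0·6.0000/(2)·0.8294^2·0.5586^2 = +0.644009
  k=3: (−1)^1·6.0000/(6)·0.8294^0·0.5586^4 = -0.097367
d^2_{-1,1}(1.1854) = +0.644009 -0.097367 = +0.546643

d=0.5466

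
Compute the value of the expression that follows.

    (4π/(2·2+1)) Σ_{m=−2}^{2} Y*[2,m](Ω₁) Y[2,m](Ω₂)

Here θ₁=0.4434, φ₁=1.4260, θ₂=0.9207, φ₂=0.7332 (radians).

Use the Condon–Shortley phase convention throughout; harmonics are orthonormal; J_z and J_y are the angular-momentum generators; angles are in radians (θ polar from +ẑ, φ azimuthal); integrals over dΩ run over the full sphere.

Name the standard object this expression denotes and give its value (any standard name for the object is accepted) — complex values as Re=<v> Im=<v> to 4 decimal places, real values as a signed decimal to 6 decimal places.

This sum is the spherical-harmonic addition theorem: it equals the Legendre polynomial P_l(cos γ) of the angle γ between the two directions.
Addition theorem: P_2(cos γ) = (4π/5) Σ_m Y*_{lm}(Ω₁) Y_{lm}(Ω₂), m = −2…2:
  m=-2: (-0.068134+0.020302i) × (+0.025506-0.243433i) = +0.003204+0.017104i  (running Σ = +0.003204+0.017104i)
  m=-1: (+0.043198+0.296250i) × (+0.276571-0.249107i) = +0.085745+0.071173i  (running Σ = +0.088950+0.088277i)
  m=0: (+0.456638-0.000000i) × (+0.031233+0.000000i) = +0.014262+0.000000i  (running Σ = +0.103212+0.088277i)
  m=1: (-0.043198+0.296250i) × (-0.276571-0.249107i) = +0.085745-0.071173i  (running Σ = +0.188957+0.017104i)
  m=2: (-0.068134-0.020302i) × (+0.025506+0.243433i) = +0.003204-0.017104i  (running Σ = +0.192162+0.000000i)
Accumulated sum +0.192162+0.000000i; after 4π/(2l+1) scaling, +0.482955+0.000000i ⇒ P_2 = 0.482955

Legendre polynomial (addition theorem), +0.482955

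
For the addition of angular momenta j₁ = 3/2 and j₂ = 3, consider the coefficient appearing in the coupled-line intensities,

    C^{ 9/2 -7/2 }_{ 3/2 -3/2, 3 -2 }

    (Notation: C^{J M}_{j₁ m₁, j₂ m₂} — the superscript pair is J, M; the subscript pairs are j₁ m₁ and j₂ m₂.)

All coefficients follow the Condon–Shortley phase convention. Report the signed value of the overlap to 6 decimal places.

+0.816497  (= +√(2/3))

√[10·0!3!6!/10! · 0!3!1!5!1!8!] = √(345600)
  +(−1)^0/∏(0,0,3,1,0,5)! = 1/720  (running 1/720)
⟨..|..⟩ = √(345600)·(1/720) = +0.816497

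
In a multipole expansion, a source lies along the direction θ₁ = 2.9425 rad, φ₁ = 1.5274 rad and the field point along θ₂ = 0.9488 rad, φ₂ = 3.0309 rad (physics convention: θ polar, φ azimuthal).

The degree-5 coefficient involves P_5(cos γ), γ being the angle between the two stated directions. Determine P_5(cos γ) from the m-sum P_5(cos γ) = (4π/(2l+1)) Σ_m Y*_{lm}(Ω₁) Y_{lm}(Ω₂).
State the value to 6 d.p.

0.053784

Expand P_5 via completeness: Σ_{m} conj(Y_{5,m}) at Ω₁ times Y_{5,m} at Ω₂ —
  m=-5: (+0.000030+0.000137i) × (-0.139997-0.086502i) = +0.000008-0.000022i  (running Σ = +0.000008-0.000022i)
  m=-4: (-0.002168+0.000380i) × (+0.337112+0.159848i) = -0.000792-0.000218i  (running Σ = -0.000784-0.000240i)
  m=-3: (-0.002657-0.020296i) × (-0.360848-0.124438i) = -0.001567+0.007654i  (running Σ = -0.002351+0.007414i)
  m=-2: (+0.121883-0.010605i) × (+0.011755+0.002646i) = +0.001461+0.000198i  (running Σ = -0.000890+0.007612i)
  m=-1: (+0.019063+0.439004i) × (+0.344734+0.038316i) = -0.010249+0.152070i  (running Σ = -0.011139+0.159682i)
  m=0: (-0.677048-0.000000i) × (-0.102443+0.000000i) = +0.069358+0.000000i  (running Σ = +0.058219+0.159682i)
  m=1: (-0.019063+0.439004i) × (-0.344734+0.038316i) = -0.010249-0.152070i  (running Σ = +0.047970+0.007612i)
  m=2: (+0.121883+0.010605i) × (+0.011755-0.002646i) = +0.001461-0.000198i  (running Σ = +0.049431+0.007414i)
  m=3: (+0.002657-0.020296i) × (+0.360848-0.124438i) = -0.001567-0.007654i  (running Σ = +0.047864-0.000240i)
  m=4: (-0.002168-0.000380i) × (+0.337112-0.159848i) = -0.000792+0.000218i  (running Σ = +0.047072-0.000022i)
  m=5: (-0.000030+0.000137i) × (+0.139997-0.086502i) = +0.000008+0.000022i  (running Σ = +0.047080-0.000000i)
Total Σ_m = +0.047080-0.000000i. Multiply by 1.142397: +0.053784-0.000000i. P_5(cos γ) = 0.053784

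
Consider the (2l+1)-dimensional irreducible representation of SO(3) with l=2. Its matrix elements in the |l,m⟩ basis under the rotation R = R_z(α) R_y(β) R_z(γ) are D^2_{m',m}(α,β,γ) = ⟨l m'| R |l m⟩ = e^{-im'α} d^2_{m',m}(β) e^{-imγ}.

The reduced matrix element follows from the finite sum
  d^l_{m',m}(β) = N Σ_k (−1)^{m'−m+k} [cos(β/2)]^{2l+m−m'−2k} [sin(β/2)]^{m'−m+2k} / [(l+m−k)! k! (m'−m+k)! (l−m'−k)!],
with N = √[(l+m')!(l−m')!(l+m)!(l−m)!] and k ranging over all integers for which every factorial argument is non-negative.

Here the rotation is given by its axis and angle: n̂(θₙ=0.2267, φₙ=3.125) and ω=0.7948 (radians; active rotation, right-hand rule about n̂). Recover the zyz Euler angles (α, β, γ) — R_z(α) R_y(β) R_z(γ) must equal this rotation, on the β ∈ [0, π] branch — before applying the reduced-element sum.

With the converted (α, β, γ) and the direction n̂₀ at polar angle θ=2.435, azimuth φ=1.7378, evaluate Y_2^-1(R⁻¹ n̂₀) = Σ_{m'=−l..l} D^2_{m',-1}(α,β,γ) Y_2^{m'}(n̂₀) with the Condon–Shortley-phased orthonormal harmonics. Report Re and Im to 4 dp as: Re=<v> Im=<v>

Re=-0.2072 Im=0.3182

Axis–angle → zyz. n̂ = (sinθₙcosφₙ, sinθₙsinφₙ, cosθₙ) = (-0.224732, +0.003729, +0.974413), ω = 0.7948.
R = I cosω + sinω [n̂]ₓ + (1−cosω) n̂n̂ᵀ gives
  R = [+0.715557, -0.695713, -0.062939; +0.695211, +0.700432, +0.161485; -0.068263, -0.159308, +0.984866]
β = atan2(√(R₁₃²+R₂₃²), R₃₃) = 0.174197; α = atan2(R₂₃, R₁₃) mod 2π = 1.942438; γ = atan2(R₃₂, −R₃₁) mod 2π = 5.117216
Need the full column D^2_{m',-1} for m'=−2..2 at α=1.9424, β=0.1742, γ=5.1172.
cos(β/2)=0.996209, sin(β/2)=0.086988
d^2_{-2,-1}: single k=1 term ⇒ +0.172006;  D = -0.156868+0.070559i
d^2_{-1,-1}: k∈[0..1] ⇒ +0.984923 -0.022529 = +0.962394;  D = +0.686565+0.674412i
d^2_{0,-1}: k∈[0..1] ⇒ -0.210663 +0.001606 = -0.209057;  D = -0.082339+0.192159i
d^2_{1,-1}: k∈[0..1] ⇒ +0.022529 -0.000057 = +0.022472;  D = -0.022460-0.000746i
d^2_{2,-1}: single k=0 term ⇒ -0.001311;  D = -0.000435-0.001237i
Y_2^{m'}(θ=2.435,φ=1.7378) and Σ D·Y over m':
  (-0.1569+0.0706i)·(-0.1538+0.0534i)  (+0.6866+0.6744i)·(+0.0634+0.3762i)  (-0.0823+0.1922i)·(+0.2320+0.0000i)  (-0.0225-0.0007i)·(-0.0634+0.3762i)  (-0.0004-0.0012i)·(-0.1538-0.0534i)
Y_2^-1(R⁻¹ n̂) = -0.207191+0.318195i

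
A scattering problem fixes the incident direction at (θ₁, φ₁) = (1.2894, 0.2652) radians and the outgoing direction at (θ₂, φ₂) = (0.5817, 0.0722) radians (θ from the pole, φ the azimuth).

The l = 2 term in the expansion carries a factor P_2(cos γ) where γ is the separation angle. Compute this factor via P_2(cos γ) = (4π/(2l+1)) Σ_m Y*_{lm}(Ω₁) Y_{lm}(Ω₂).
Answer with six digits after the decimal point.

Expand P_2 via completeness: Σ_{m} conj(Y_{2,m}) at Ω₁ times Y_{2,m} at Ω₂ —
  m=-2: (0.30751 + 0.18034j) × (0.11540 - 0.01678j) = 0.03851 + 0.01565j  (running Σ = 0.03851 + 0.01565j)
  m=-1: (0.19889 + 0.05402j) × (0.35374 - 0.02558j) = 0.07174 + 0.01402j  (running Σ = 0.11025 + 0.02967j)
  m=0: (-0.24243 + 0.00000j) × (0.34514 + 0.00000j) = -0.08367 + 0.00000j  (running Σ = 0.02658 + 0.02967j)
  m=1: (-0.19889 + 0.05402j) × (-0.35374 - 0.02558j) = 0.07174 - 0.01402j  (running Σ = 0.09831 + 0.01565j)
  m=2: (0.30751 - 0.18034j) × (0.11540 + 0.01678j) = 0.03851 - 0.01565j  (running Σ = 0.13683 + 0.00000j)
Total Σ_m = 0.13683 + 0.00000j. Multiply by 2.513274: 0.34388 + 0.00000j. P_2(cos γ) = 0.343883

0.343883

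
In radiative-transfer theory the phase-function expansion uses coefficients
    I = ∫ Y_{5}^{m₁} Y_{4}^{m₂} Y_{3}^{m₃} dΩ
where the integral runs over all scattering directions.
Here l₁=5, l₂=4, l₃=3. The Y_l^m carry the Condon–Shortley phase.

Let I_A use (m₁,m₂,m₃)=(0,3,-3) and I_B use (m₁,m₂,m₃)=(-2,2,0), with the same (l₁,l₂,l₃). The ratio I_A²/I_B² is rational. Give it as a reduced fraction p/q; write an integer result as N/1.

75/4

Shared (l₁,l₂,l₃)=(5,4,3): N and (l;000)² cancel in I_A²/I_B².
A: Δ = 6!·4!·2!/13! = 1/180180; Racah Σ t=5..5: t=5:−1/5760 = -1/5760; ⇒ 3j(5 4 3; 0 3 -3)² = 5/572, sgn -1
B: Δ = 6!·4!·2!/13! = 1/180180; Racah Σ t=4..6: t=4:+1/576 t=5:−1/480 t=6:+1/8640 = -1/4320; ⇒ 3j(5 4 3; -2 2 0)² = 1/2145, sgn +1
I_A²/I_B² = (5/572)/(1/2145) = 75/4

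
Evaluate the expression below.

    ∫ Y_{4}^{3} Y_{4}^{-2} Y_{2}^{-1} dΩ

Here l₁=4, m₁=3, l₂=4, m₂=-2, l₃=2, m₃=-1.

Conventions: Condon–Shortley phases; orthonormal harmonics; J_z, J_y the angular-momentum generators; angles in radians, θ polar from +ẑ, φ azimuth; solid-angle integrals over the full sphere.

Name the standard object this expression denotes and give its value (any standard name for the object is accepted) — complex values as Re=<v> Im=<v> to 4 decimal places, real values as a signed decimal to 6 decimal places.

Gaunt coefficient, -0.187702

This is a Gaunt coefficient — the integral of a triple product of spherical harmonics over the sphere.
Checks pass: Σm=0; 10 even; l₃=2∈[0,8].
(2·4+1)(2·4+1)(2·2+1) = 405
Δ: 6! 2! 2! / 11! → 1/13860
sum: t=2:+1/192 t=3:−1/36 t=4:+1/192 = -5/288
3j²(4 4 2; 0 0 0) = Δ·Π!·Σ² = 20/693  (sign -1)
sum: t=0:+1/1440 t=1:−1/240 = -1/288
3j²(4 4 2; 3 -2 -1) = Δ·Π!·Σ² = 5/132  (sign +1)
combine: 4πI² = 405·20/693·5/132 = 375/847
take √, sign -1: I = -0.18770204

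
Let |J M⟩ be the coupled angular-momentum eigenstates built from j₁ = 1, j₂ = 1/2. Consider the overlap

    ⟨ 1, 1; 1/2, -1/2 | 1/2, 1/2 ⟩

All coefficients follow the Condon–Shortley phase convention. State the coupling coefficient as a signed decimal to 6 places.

+√(2/3) ≈ +0.816497

j₁+j₂−J=1  J+j₁−j₂=1  J−j₁+j₂=0  j₁+j₂+J+1=3
(j₁±m₁, j₂±m₂, J±M) = (2,0,0,1,1,0)
P² = 2/3
sum k=0..0:
  [0] +1/1 = 1
S = 1
C² = P²·S² = 2/3 ; C = +0.816497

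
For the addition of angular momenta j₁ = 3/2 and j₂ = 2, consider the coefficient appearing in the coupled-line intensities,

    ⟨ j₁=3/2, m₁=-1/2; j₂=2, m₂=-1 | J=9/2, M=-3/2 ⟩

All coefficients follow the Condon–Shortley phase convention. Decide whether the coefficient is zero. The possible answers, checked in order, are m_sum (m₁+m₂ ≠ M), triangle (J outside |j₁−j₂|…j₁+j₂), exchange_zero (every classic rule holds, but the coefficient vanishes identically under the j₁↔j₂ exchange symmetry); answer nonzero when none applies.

m-sum: m₁+m₂ = -1/2+(-1) = -3/2, M = -3/2  ✓
triangle: need |j₁−j₂| ≤ J ≤ j₁+j₂, i.e. J ∈ [1/2, 7/2]; J = 9/2 is outside ✗ ⇒ coefficient is 0

triangle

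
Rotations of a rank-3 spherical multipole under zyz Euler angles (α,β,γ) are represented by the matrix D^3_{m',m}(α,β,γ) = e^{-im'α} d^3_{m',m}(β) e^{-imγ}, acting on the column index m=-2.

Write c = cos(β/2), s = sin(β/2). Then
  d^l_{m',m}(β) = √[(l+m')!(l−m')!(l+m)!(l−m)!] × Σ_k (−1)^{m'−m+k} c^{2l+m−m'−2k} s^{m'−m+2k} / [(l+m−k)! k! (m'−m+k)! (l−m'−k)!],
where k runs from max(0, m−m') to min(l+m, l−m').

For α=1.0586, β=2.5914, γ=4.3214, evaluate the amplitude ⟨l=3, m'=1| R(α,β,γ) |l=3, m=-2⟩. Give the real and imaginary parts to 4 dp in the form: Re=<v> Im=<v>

Split into d^3_{1,-2}(β=2.5914) × two z-phases.
With c≡cos(β/2)=0.271640 and s≡sin(β/2)=0.962399, N=[24·2·1·120]^{1/2}=75.894664
k: max(0,(-2)−(1))=0 … min(3+(-2),3−(1))=1
  k=0: (−1)^3·75.8947/(12)·0.2716^3·0.9624^3 = -0.112999
  k=1: (−1)^4·75.8947/(24)·0.2716^1·0.9624^5 = +0.709201
d^3_{1,-2}(2.5914) = -0.112999 +0.709201 = +0.596201
Phases: e^{-i·(1)·1.0586}=+0.490093-0.871670i, e^{-i·(-2)·4.3214}=-0.709521+0.704684i ⇒ D=+0.158900+0.574636i

Re=0.1589 Im=0.5746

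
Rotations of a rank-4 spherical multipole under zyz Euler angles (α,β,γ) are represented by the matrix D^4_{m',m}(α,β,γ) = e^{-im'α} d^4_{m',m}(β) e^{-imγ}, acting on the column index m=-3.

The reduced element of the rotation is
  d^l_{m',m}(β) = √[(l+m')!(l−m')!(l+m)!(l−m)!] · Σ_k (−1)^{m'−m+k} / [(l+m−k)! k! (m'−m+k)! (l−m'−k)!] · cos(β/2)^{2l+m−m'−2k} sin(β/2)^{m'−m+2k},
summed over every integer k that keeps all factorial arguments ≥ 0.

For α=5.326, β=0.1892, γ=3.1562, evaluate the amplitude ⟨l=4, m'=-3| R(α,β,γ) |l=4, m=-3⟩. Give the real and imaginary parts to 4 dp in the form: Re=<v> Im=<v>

Split into d^4_{-3,-3}(β=0.1892) × two z-phases.
c=cos(0.189200/2)=0.995529, s=sin(0.189200/2)=0.094459; N=√[1·5040·1·5040]=5040.000000
k∈{0,1} keeps every argument non-negative
  k=0: (−1)^0·5040.0000/(5040)·0.9955^8·0.0945^0 = +0.964785
  k=1: (−1)^1·5040.0000/(720)·0.9955^6·0.0945^2 = -0.060801
d^4_{-3,-3}(0.1892) = +0.964785 -0.060801 = +0.903984
Attach z-rotation phases: D = e^{-i(-3)(5.3260)}·(+0.903984)·e^{-i(-3)(3.1562)} = +0.859824+0.279088i

Re=0.8598 Im=0.2791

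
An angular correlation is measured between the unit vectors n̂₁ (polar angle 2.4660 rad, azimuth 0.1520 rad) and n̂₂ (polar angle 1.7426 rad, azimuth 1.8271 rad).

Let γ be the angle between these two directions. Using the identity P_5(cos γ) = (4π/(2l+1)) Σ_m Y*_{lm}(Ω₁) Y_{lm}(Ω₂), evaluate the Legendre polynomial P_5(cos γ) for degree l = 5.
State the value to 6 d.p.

Expand P_5 via completeness: Σ_{m} conj(Y_{5,m}) at Ω₁ times Y_{5,m} at Ω₂ —
  [-5]  conj(Y_{5,-5})(Ω₁) = 0.03218 + 0.03058j ; Y_{5,-5}(Ω₂) = -0.41305 - 0.12294j ; Δ = -0.00953 - 0.01659j
  [-4]  conj(Y_{5,-4})(Ω₁) = -0.14377 - 0.10006j ; Y_{5,-4}(Ω₂) = -0.12271 + 0.20214j ; Δ = 0.03787 - 0.01678j
  [-3]  conj(Y_{5,-3})(Ω₁) = 0.34033 + 0.16692j ; Y_{5,-3}(Ω₂) = -0.16956 - 0.17525j ; Δ = -0.02845 - 0.08794j
  [-2]  conj(Y_{5,-2})(Ω₁) = -0.40800 - 0.12800j ; Y_{5,-2}(Ω₂) = -0.22363 + 0.12585j ; Δ = 0.10735 - 0.02272j
  [-1]  conj(Y_{5,-1})(Ω₁) = 0.05180 + 0.00793j ; Y_{5,-1}(Ω₂) = -0.04870 - 0.18583j ; Δ = -0.00105 - 0.01001j
  [+0]  conj(Y_{5,0})(Ω₁) = 0.38923 + 0.00000j ; Y_{5,0}(Ω₂) = -0.26008 + 0.00000j ; Δ = -0.10123 + 0.00000j
  [+1]  conj(Y_{5,1})(Ω₁) = -0.05180 + 0.00793j ; Y_{5,1}(Ω₂) = 0.04870 - 0.18583j ; Δ = -0.00105 + 0.01001j
  [+2]  conj(Y_{5,2})(Ω₁) = -0.40800 + 0.12800j ; Y_{5,2}(Ω₂) = -0.22363 - 0.12585j ; Δ = 0.10735 + 0.02272j
  [+3]  conj(Y_{5,3})(Ω₁) = -0.34033 + 0.16692j ; Y_{5,3}(Ω₂) = 0.16956 - 0.17525j ; Δ = -0.02845 + 0.08794j
  [+4]  conj(Y_{5,4})(Ω₁) = -0.14377 + 0.10006j ; Y_{5,4}(Ω₂) = -0.12271 - 0.20214j ; Δ = 0.03787 + 0.01678j
  [+5]  conj(Y_{5,5})(Ω₁) = -0.03218 + 0.03058j ; Y_{5,5}(Ω₂) = 0.41305 - 0.12294j ; Δ = -0.00953 + 0.01659j
Accumulated sum 0.11113 + 0.00000j; after 4π/(2l+1) scaling, 0.12696 + 0.00000j ⇒ P_5 = 0.126960

0.126960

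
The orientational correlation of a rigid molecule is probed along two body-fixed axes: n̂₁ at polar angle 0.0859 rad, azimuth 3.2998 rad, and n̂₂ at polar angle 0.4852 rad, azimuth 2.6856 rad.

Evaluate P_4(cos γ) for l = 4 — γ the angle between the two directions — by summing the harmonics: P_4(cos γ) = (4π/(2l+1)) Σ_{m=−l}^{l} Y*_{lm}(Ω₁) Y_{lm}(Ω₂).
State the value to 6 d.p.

Summing Y*_{l m}(θ₁,φ₁)·Y_{l m}(θ₂,φ₂) over m ∈ [−4, 4]; prefactor 4π/(2·4+1) = 1.396263:
  m=-4: Y*=+0.000019+0.000014i  Y=-0.005244+0.020270i  product -0.000000+0.000000i
  m=-3: Y*=-0.000700-0.000360i  Y=-0.022625-0.110019i  product -0.000024+0.000085i
  m=-2: Y*=+0.013920+0.004558i  Y=+0.199443+0.257611i  product +0.001602+0.004495i
  m=-1: Y*=-0.157677-0.025156i  Y=-0.434121-0.212922i  product +0.063094+0.044494i
  m=+0: Y*=+0.815339-0.000000i  Y=+0.101061+0.000000i  product +0.082399+0.000000i
  m=+1: Y*=+0.157677-0.025156i  Y=+0.434121-0.212922i  product +0.063094-0.044494i
  m=+2: Y*=+0.013920-0.004558i  Y=+0.199443-0.257611i  product +0.001602-0.004495i
  m=+3: Y*=+0.000700-0.000360i  Y=+0.022625-0.110019i  product -0.000024-0.000085i
  m=+4: Y*=+0.000019-0.000014i  Y=-0.005244-0.020270i  product -0.000000-0.000000i
Σ over m = +0.211744+0.000000i; ×(4π/9) → +0.295651+0.000000i. Real part: 0.295651

0.295651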